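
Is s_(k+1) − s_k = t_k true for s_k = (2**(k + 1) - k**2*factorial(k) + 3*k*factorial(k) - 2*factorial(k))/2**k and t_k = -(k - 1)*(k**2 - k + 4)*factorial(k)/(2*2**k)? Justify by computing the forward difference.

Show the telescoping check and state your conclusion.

s_(k+1) = (4*2**k - k**3*factorial(k) + k*factorial(k))/(2*2**k)
s_(k+1) − s_k = -(k - 1)*(k**2 - k + 4)*factorial(k)/(2*2**k)
(s_(k+1) − s_k) − t_k = 0

Valid — Δs_k = t_k.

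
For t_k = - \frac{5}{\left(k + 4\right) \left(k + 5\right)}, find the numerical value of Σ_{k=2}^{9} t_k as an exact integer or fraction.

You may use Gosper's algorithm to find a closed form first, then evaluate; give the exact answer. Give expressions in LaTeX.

t_(k+1)/t_k = (k + 4)/(k + 6).
Take A(k)=k + 4, B(k)=k + 6, C(k)=1.
Need (k + 4)·f(k+1) − (k + 5)·f(k) = 1.
d = 1 from the (1,1,0) case.
Solve for f: f(k) = k/4 (degree 1 ≤ 1).
Certificate R = B(k−1)f/C = k*(k + 5)/4 gives s_k = -5*k/(4*k + 16).
Verify: -5/(k**2 + 9*k + 20) matches t_k.
Telescoping: Σ = s_(10) − s_(2) = -25/28 − (-5/12) = -10/21.

Σ = -10/21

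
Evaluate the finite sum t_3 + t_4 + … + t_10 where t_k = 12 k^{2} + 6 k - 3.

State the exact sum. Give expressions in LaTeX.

Ratio r(k) = (4*k**2 + 10*k + 5)/(4*k**2 + 2*k - 1).
So A=1 and B=1, with C=k**2 + k/2 - 1/4.
Need (1)·f(k+1) − (1)·f(k) = k**2 + k/2 - 1/4.
deg f ≤ 3 (via 0,0,2).
Solve for f: f(k) = k*(4*k**2 - 3*k - 4)/12 (degree 3 ≤ 3).
Get s_k = R·t_k = k*(4*k**2 - 3*k - 4) with R(k) = B(k−1)f(k)/C(k) = k*(4*k**2 - 3*k - 4)/(3*(4*k**2 + 2*k - 1)).
Δs = 12*k**2 + 6*k - 3, as required.
Telescoping: Σ = s_(11) − s_(3) = 4917 − (69) = 4848.

Σ = 4848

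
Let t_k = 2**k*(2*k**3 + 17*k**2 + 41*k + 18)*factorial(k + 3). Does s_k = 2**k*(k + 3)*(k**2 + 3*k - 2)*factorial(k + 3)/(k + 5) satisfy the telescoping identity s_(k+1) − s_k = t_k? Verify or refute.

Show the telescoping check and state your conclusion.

Invalid: residual -2**(k + 1)*(2*k**4 + 27*k**3 + 125*k**2 + 220*k + 92)*factorial(k + 3)/((k + 5)*(k + 6)) ≠ 0.

s_(k+1) = 2**(k + 1)*(k + 4)*(k**2 + 5*k + 2)*factorial(k + 4)/(k + 6)
s_(k+1) − s_k = 2**k*(2*k**5 + 35*k**4 + 234*k**3 + 729*k**2 + 988*k + 356)*factorial(k + 3)/((k + 5)*(k + 6))
(s_(k+1) − s_k) − t_k = -2**(k + 1)*(2*k**4 + 27*k**3 + 125*k**2 + 220*k + 92)*factorial(k + 3)/((k + 5)*(k + 6))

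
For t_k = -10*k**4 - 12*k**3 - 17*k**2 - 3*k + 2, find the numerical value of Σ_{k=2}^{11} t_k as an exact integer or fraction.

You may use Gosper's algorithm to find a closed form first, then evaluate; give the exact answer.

Step 1: r(k) = (10*k**4 + 52*k**3 + 113*k**2 + 113*k + 40)/(10*k**4 + 12*k**3 + 17*k**2 + 3*k - 2).
Normal form (A,B,C) = (1, 1, k**4 + 6*k**3/5 + 17*k**2/10 + 3*k/10 - 1/5).
Need (1)·f(k+1) − (1)·f(k) = k**4 + 6*k**3/5 + 17*k**2/10 + 3*k/10 - 1/5.
From deg A=0, deg B=0, deg C=4: d=5.
Solve for f: f(k) = k*(2*k**4 - 2*k**3 + 3*k**2 - 4*k - 1)/10 (degree 5 ≤ 5).
So s_k = (B(k−1)f/C)·t_k = (k*(2*k**4 - 2*k**3 + 3*k**2 - 4*k - 1)/(10*k**4 + 12*k**3 + 17*k**2 + 3*k - 2))·t_k = k*(-2*k**4 + 2*k**3 - 3*k**2 + 4*k + 1).
Check: Δs_k = -10*k**4 - 12*k**3 - 17*k**2 - 3*k + 2. ✓
Telescoping: Σ = s_(12) − s_(2) = -460788 − (-38) = -460750.

Σ = -460750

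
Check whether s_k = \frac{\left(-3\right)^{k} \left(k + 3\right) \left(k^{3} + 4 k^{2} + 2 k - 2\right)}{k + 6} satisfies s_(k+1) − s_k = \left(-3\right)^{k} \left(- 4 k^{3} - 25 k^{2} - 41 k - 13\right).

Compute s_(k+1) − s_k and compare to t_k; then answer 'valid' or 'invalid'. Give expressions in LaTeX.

s_(k+1) = (-3)**(k + 1)*(k + 4)*(2*k + (k + 1)**3 + 4*(k + 1)**2)/(k + 7)
s_(k+1) − s_k = (-3)**k*(-4*k**5 - 65*k**4 - 384*k**3 - 1011*k**2 - 1108*k - 318)/(k**2 + 13*k + 42)
(s_(k+1) − s_k) − t_k = 3*(-3)**k*(4*k**4 + 50*k**3 + 195*k**2 + 261*k + 76)/(k**2 + 13*k + 42)

Invalid: residual \frac{3 \left(-3\right)^{k} \left(4 k^{4} + 50 k^{3} + 195 k^{2} + 261 k + 76\right)}{k^{2} + 13 k + 42} ≠ 0.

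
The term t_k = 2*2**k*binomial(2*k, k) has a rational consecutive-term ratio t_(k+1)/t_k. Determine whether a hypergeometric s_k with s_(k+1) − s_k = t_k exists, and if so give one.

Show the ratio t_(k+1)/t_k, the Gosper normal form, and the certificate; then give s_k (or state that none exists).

The ratio is 4*(2*k + 1)/(k + 1).
A = 8*k + 4, B = k + 1, C = 1.
Solve (8*k + 4)·f(k+1) − (k)·f(k) = 1.
d = -1 from the (1,1,0) case.
d = -1 < 0 ⇒ no nonzero polynomial f; not summable.

no hypergeometric antidifference exists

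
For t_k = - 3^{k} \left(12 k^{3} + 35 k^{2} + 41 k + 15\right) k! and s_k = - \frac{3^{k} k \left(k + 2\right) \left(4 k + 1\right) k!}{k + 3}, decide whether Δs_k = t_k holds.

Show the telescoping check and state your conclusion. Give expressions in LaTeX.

Invalid: residual \frac{3^{k} \left(12 k^{4} + 71 k^{3} + 142 k^{2} + 137 k + 45\right) k!}{\left(k + 3\right) \left(k + 4\right)} ≠ 0.

s_(k+1) = -3**(k + 1)*(k + 1)*(k + 3)*(4*k + 5)*factorial(k + 1)/(k + 4)
s_(k+1) − s_k = -3**k*(12*k**5 + 107*k**4 + 359*k**3 + 580*k**2 + 460*k + 135)*factorial(k)/((k + 3)*(k + 4))
(s_(k+1) − s_k) − t_k = 3**k*(12*k**4 + 71*k**3 + 142*k**2 + 137*k + 45)*factorial(k)/((k + 3)*(k + 4))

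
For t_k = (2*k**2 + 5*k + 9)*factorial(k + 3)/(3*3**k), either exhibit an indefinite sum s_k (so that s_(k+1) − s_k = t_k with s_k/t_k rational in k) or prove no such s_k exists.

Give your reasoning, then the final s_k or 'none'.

s_k = (2*k + 1)*factorial(k + 3)/3**k

r(k) = (k + 4)*(5*k + 2*(k + 1)**2 + 14)/(3*(2*k**2 + 5*k + 9)) after simplifying.
Take A(k)=k/3 + 4/3, B(k)=1, C(k)=k**2 + 5*k/2 + 9/2.
Solve (k/3 + 4/3)·f(k+1) − (1)·f(k) = k**2 + 5*k/2 + 9/2.
deg f ≤ 1 (via 1,0,2).
Solve for f: f(k) = 3*(2*k + 1)/2 (degree 1 ≤ 1).
So s_k = (B(k−1)f/C)·t_k = (3*(2*k + 1)/(2*k**2 + 5*k + 9))·t_k = (2*k + 1)*factorial(k + 3)/3**k.
Check: Δs_k = (2*k**2 + 5*k + 9)*factorial(k + 3)/(3*3**k). ✓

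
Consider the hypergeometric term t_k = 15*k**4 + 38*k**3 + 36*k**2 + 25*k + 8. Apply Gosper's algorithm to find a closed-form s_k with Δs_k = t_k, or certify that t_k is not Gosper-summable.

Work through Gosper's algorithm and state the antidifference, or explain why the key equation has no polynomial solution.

s_k = k*(3*k**4 + 2*k**3 - 2*k**2 + 4*k + 1)

Ratio r(k) = (15*k**4 + 98*k**3 + 240*k**2 + 271*k + 122)/(15*k**4 + 38*k**3 + 36*k**2 + 25*k + 8).
Take A(k)=1, B(k)=1, C(k)=k**4 + 38*k**3/15 + 12*k**2/5 + 5*k/3 + 8/15.
Solve (1)·f(k+1) − (1)·f(k) = k**4 + 38*k**3/15 + 12*k**2/5 + 5*k/3 + 8/15.
d = 5 from the (0,0,4) case.
Coefficient equations give f(k) = k*(3*k**4 + 2*k**3 - 2*k**2 + 4*k + 1)/15.
Get s_k = R·t_k = k*(3*k**4 + 2*k**3 - 2*k**2 + 4*k + 1) with R(k) = B(k−1)f(k)/C(k) = k*(3*k**4 + 2*k**3 - 2*k**2 + 4*k + 1)/(15*k**4 + 38*k**3 + 36*k**2 + 25*k + 8).
Δs = 15*k**4 + 38*k**3 + 36*k**2 + 25*k + 8, as required.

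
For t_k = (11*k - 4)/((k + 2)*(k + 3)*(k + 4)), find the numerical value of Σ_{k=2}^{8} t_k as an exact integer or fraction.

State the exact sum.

Σ = 161/220

Compute t_(k+1)/t_k: get (k + 2)*(11*k + 7)/((k + 5)*(11*k - 4)).
Normal form (A,B,C) = (k + 2, k + 5, k - 4/11).
Need (k + 2)·f(k+1) − (k + 4)·f(k) = k - 4/11.
deg f ≤ 2 (via 1,1,1).
Solve for f: f(k) = k*(3*k - 7)/22 (degree 2 ≤ 2).
R(k) = B(k−1)·f(k)/C(k) = k*(k + 4)*(3*k - 7)/(2*(11*k - 4)); s_k = R·t_k = k*(3*k - 7)/(2*(k + 2)*(k + 3)).
Check: Δs_k = (11*k - 4)/(k**3 + 9*k**2 + 26*k + 24). ✓
Evaluate s at k=9 and k=2: 15/22 and -1/20; difference 161/220.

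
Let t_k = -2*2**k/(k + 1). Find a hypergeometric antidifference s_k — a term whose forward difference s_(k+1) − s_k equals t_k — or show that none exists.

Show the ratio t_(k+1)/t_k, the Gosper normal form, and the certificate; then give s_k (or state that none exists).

t_(k+1)/t_k = 2*(k + 1)/(k + 2).
So A=2*k + 2 and B=k + 2, with C=1.
Need (2*k + 2)·f(k+1) − (k + 1)·f(k) = 1.
d = -1 from the (1,1,0) case.
deg f ≤ -1 is impossible — no certificate.

not Gosper-summable; s_k does not exist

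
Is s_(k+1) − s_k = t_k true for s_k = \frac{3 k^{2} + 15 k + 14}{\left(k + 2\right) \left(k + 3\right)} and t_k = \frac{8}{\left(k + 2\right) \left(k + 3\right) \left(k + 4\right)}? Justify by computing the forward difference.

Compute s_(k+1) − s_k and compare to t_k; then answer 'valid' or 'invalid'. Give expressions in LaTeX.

Valid — Δs_k = t_k.

s_(k+1) = (15*k + 3*(k + 1)**2 + 29)/((k + 3)*(k + 4))
s_(k+1) − s_k = 8/(k**3 + 9*k**2 + 26*k + 24)
(s_(k+1) − s_k) − t_k = 0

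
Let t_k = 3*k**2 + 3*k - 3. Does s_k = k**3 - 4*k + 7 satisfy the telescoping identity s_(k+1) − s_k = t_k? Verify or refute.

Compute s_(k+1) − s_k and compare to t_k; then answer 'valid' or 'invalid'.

s_(k+1) = -4*k + (k + 1)**3 + 3
s_(k+1) − s_k = 3*k**2 + 3*k - 3
(s_(k+1) − s_k) − t_k = 0

valid (s_(k+1) − s_k reduces to t_k)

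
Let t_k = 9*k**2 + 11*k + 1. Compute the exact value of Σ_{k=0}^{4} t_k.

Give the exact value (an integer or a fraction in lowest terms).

Σ = 385

Step 1: r(k) = (9*k**2 + 29*k + 21)/(9*k**2 + 11*k + 1).
A = 1, B = 1, C = k**2 + 11*k/9 + 1/9.
f must satisfy (1)·f(k+1) − (1)·f(k) = k**2 + 11*k/9 + 1/9.
d = 3 from the (0,0,2) case.
A polynomial solution: f(k) = k*(3*k**2 + k - 3)/9.
R(k) = B(k−1)·f(k)/C(k) = k*(3*k**2 + k - 3)/(9*k**2 + 11*k + 1); s_k = R·t_k = k*(3*k**2 + k - 3).
s_(k+1) − s_k = 9*k**2 + 11*k + 1 = t_k.
Sum = s_(5) − s_(0); s_(5) = 385, s_(0) = 0 ⇒ 385.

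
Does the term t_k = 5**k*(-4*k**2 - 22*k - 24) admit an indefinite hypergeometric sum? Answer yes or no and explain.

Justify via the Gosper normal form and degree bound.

The ratio is 5*(2*k**2 + 15*k + 25)/(2*k**2 + 11*k + 12).
So A=5 and B=1, with C=k**2 + 11*k/2 + 6.
Set up (5)·f(k+1) − (1)·f(k) − (k**2 + 11*k/2 + 6) = 0.
From deg A=0, deg B=0, deg C=2: d=2.
Coefficient equations give f(k) = (k**2 + 3*k + 1)/4.
Get s_k = R·t_k = 5**k*(-k**2 - 3*k - 1) with R(k) = B(k−1)f(k)/C(k) = (k**2 + 3*k + 1)/(2*(k + 4)*(2*k + 3)).
Verify: 5**k*(-4*k**2 - 22*k - 24) matches t_k.

Yes. s_k = 5**k*(-k**2 - 3*k - 1).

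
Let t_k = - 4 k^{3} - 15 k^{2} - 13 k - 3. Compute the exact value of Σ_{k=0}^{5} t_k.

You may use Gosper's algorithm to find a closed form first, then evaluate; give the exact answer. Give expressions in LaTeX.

Σ = -1938

Compute t_(k+1)/t_k: get (4*k**3 + 27*k**2 + 55*k + 35)/(4*k**3 + 15*k**2 + 13*k + 3).
Normal form (A,B,C) = (1, 1, k**3 + 15*k**2/4 + 13*k/4 + 3/4).
Need (1)·f(k+1) − (1)·f(k) = k**3 + 15*k**2/4 + 13*k/4 + 3/4.
deg f ≤ 4 (via 0,0,3).
Coefficient equations give f(k) = k*(k**3 + 3*k**2 - 1)/4.
Get s_k = R·t_k = -k**4 - 3*k**3 + k with R(k) = B(k−1)f(k)/C(k) = k*(k**3 + 3*k**2 - 1)/((4*k + 3)*(k**2 + 3*k + 1)).
Verify: -4*k**3 - 15*k**2 - 13*k - 3 matches t_k.
Sum = s_(6) − s_(0); s_(6) = -1938, s_(0) = 0 ⇒ -1938.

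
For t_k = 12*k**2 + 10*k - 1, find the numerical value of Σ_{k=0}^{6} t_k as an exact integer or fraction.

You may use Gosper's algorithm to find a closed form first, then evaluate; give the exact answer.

Σ = 1295

Step 1: r(k) = (12*k**2 + 34*k + 21)/(12*k**2 + 10*k - 1).
Factor: A=1; B=1; C=k**2 + 5*k/6 - 1/12.
f must satisfy (1)·f(k+1) − (1)·f(k) = k**2 + 5*k/6 - 1/12.
Bound: deg f ≤ 3.
Coefficient equations give f(k) = k*(4*k**2 - k - 4)/12.
R(k) = B(k−1)·f(k)/C(k) = k*(4*k**2 - k - 4)/(12*k**2 + 10*k - 1); s_k = R·t_k = k*(4*k**2 - k - 4).
Verify: 12*k**2 + 10*k - 1 matches t_k.
Telescoping: Σ = s_(7) − s_(0) = 1295 − (0) = 1295.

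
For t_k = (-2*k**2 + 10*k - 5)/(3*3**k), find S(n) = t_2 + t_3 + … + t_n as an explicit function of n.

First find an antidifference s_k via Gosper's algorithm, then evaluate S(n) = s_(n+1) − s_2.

t_(k+1)/t_k = (2*k**2 - 6*k - 3)/(3*(2*k**2 - 10*k + 5)).
Factor: A=1/3; B=1; C=k**2 - 5*k + 5/2.
Set up (1/3)·f(k+1) − (1)·f(k) − (k**2 - 5*k + 5/2) = 0.
From deg A=0, deg B=0, deg C=2: d=2.
Match coefficients ⇒ f(k) = -3*(k**2 - 4*k + 1)/2.
So s_k = (B(k−1)f/C)·t_k = (-3*(k**2 - 4*k + 1)/(2*k**2 - 10*k + 5))·t_k = (k**2 - 4*k + 1)/3**k.
Δs = (-2*k**2 + 10*k - 5)/(3*3**k), as required.
Evaluate: s_(n+1) = 3**(-n - 1)*(n**2 - 2*n - 2); subtract s_(2) = -1/3 ⇒ S(n) = 3**(-n - 1)*(3**n + n**2 - 2*n - 2).

S(n) = 3**(-n - 1)*(3**n + n**2 - 2*n - 2)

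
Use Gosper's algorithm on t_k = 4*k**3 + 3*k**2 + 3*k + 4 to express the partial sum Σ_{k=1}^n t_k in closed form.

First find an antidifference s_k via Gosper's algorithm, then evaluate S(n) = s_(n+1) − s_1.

Step 1: r(k) = (4*k**3 + 15*k**2 + 21*k + 14)/(4*k**3 + 3*k**2 + 3*k + 4).
A = 1, B = 1, C = k**3 + 3*k**2/4 + 3*k/4 + 1.
Set up (1)·f(k+1) − (1)·f(k) − (k**3 + 3*k**2/4 + 3*k/4 + 1) = 0.
d = 4 from the (0,0,3) case.
Match coefficients ⇒ f(k) = k*(k + 1)*(k**2 - 2*k + 3)/4.
Get s_k = R·t_k = k*(k**3 - k**2 + k + 3) with R(k) = B(k−1)f(k)/C(k) = k*(k**2 - 2*k + 3)/(4*k**2 - k + 4).
Verify: 4*k**3 + 3*k**2 + 3*k + 4 matches t_k.
Σ_(k=1)^n t_k = s_(n+1) − s_(1) = (n**4 + 3*n**3 + 4*n**2 + 6*n + 4) − (4), i.e. n*(n**3 + 3*n**2 + 4*n + 6).

S(n) = n*(n**3 + 3*n**2 + 4*n + 6)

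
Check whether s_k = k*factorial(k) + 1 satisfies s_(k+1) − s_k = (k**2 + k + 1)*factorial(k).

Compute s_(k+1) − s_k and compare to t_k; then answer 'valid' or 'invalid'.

valid; difference matches t_k

s_(k+1) = (k + 1)*factorial(k + 1) + 1
s_(k+1) − s_k = (k**2 + k + 1)*factorial(k)
(s_(k+1) − s_k) − t_k = 0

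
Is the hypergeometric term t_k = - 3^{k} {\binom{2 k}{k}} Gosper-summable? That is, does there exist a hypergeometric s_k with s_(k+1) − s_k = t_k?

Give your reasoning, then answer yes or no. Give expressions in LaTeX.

No. Not Gosper-summable.

Compute t_(k+1)/t_k: get 6*(2*k + 1)/(k + 1).
Normal form (A,B,C) = (12*k + 6, k + 1, 1).
Need (12*k + 6)·f(k+1) − (k)·f(k) = 1.
Bound: deg f ≤ -1.
deg f ≤ -1 is impossible — no certificate.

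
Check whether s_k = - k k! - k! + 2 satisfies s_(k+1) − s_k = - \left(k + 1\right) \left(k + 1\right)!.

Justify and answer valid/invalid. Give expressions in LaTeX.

s_(k+1) = -k**2*factorial(k) - 3*k*factorial(k) - 2*factorial(k) + 2
s_(k+1) − s_k = -(k + 1)*factorial(k + 1)
(s_(k+1) − s_k) − t_k = 0

Valid — Δs_k = t_k.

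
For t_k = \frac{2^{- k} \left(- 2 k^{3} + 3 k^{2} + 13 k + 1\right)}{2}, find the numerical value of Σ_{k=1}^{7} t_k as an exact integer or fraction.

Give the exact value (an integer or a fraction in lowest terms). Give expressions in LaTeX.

Σ = 315/256

The ratio is (2*k**3 + 3*k**2 - 13*k - 15)/(2*(2*k**3 - 3*k**2 - 13*k - 1)).
Factor: A=1/2; B=1; C=k**3 - 3*k**2/2 - 13*k/2 - 1/2.
Set up (1/2)·f(k+1) − (1)·f(k) − (k**3 - 3*k**2/2 - 13*k/2 - 1/2) = 0.
Bound: deg f ≤ 3.
Match coefficients ⇒ f(k) = -2*k**3 - 3*k**2 + k - 3.
So s_k = (B(k−1)f/C)·t_k = (-2*(2*k**3 + 3*k**2 - k + 3)/(2*k**3 - 3*k**2 - 13*k - 1))·t_k = (2*k**3 + 3*k**2 - k + 3)/2**k.
Check: Δs_k = (-2*k**3 + 3*k**2 + 13*k + 1)/(2*2**k). ✓
Evaluate s at k=8 and k=1: 1211/256 and 7/2; difference 315/256.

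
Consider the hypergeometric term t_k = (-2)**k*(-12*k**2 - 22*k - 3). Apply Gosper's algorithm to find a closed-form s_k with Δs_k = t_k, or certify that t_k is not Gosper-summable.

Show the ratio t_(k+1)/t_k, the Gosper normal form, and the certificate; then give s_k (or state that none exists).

s_k = (-2)**k*(4*k**2 + 2*k - 3)

t_(k+1)/t_k = 2*(-12*k**2 - 46*k - 37)/(12*k**2 + 22*k + 3).
A = -2, B = 1, C = k**2 + 11*k/6 + 1/4.
Solve (-2)·f(k+1) − (1)·f(k) = k**2 + 11*k/6 + 1/4.
deg f ≤ 2 (via 0,0,2).
Solving with deg f ≤ 2: f(k) = -(4*k**2 + 2*k - 3)/12.
So s_k = (B(k−1)f/C)·t_k = (-(4*k**2 + 2*k - 3)/(12*k**2 + 22*k + 3))·t_k = (-2)**k*(4*k**2 + 2*k - 3).
Verify: (-2)**k*(-12*k**2 - 22*k - 3) matches t_k.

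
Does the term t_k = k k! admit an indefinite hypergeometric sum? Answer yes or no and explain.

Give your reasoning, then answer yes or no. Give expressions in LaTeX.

Compute t_(k+1)/t_k: get (k + 1)**2/k.
Gosper form: A/B · C(k+1)/C(k) with A=k + 1, B=1, C=k.
Set up (k + 1)·f(k+1) − (1)·f(k) − (k) = 0.
From deg A=1, deg B=0, deg C=1: d=0.
Solving with deg f ≤ 0: f(k) = 1.
R(k) = B(k−1)·f(k)/C(k) = 1/k; s_k = R·t_k = factorial(k).
Verify: k*factorial(k) matches t_k.

Yes. s_k = k!.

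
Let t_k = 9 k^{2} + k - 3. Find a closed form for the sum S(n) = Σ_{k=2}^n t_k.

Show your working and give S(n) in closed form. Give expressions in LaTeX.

S(n) = 3 n^{3} + 5 n^{2} - n - 7

Compute t_(k+1)/t_k: get (k + 9*(k + 1)**2 - 2)/(9*k**2 + k - 3).
Normal form (A,B,C) = (1, 1, k**2 + k/9 - 1/3).
Set up (1)·f(k+1) − (1)·f(k) − (k**2 + k/9 - 1/3) = 0.
deg f ≤ 3 (via 0,0,2).
A polynomial solution: f(k) = k*(3*k**2 - 4*k - 2)/9.
Certificate R = B(k−1)f/C = k*(3*k**2 - 4*k - 2)/(9*k**2 + k - 3) gives s_k = k*(3*k**2 - 4*k - 2).
Δs = 9*k**2 + k - 3, as required.
s_(n+1) = 3*n**3 + 5*n**2 - n - 3 and s_(2) = 4, so S(n) = 3*n**3 + 5*n**2 - n - 7.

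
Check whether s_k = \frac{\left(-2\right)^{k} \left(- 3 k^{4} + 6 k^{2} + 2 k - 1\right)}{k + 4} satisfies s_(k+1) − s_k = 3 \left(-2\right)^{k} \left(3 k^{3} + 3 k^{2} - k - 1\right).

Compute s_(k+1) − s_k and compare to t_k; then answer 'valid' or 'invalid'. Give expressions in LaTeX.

s_(k+1) = (-2)**(k + 1)*(2*k - 3*(k + 1)**4 + 6*(k + 1)**2 + 1)/(k + 5)
s_(k+1) − s_k = (-2)**k*(9*k**5 + 63*k**4 + 114*k**3 + 60*k**2 - 33*k - 27)/(k**2 + 9*k + 20)
(s_(k+1) − s_k) − t_k = (-2)**k*(-27*k**4 - 144*k**3 - 90*k**2 + 54*k + 33)/(k**2 + 9*k + 20)

Invalid: residual \frac{\left(-2\right)^{k} \left(- 27 k^{4} - 144 k^{3} - 90 k^{2} + 54 k + 33\right)}{k^{2} + 9 k + 20} ≠ 0.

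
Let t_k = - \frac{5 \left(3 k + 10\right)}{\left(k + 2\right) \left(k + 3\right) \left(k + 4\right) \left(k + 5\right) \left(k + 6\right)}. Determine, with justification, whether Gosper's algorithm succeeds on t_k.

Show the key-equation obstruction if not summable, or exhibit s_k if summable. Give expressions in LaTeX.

Yes. s_k = \frac{k \left(- k^{2} - 11 k - 38\right)}{8 \left(k^{3} + 11 k^{2} + 38 k + 40\right)}.

The ratio is (k + 2)*(3*k + 13)/((k + 7)*(3*k + 10)).
So A=k + 2 and B=k + 7, with C=k + 10/3.
Set up (k + 2)·f(k+1) − (k + 6)·f(k) − (k + 10/3) = 0.
deg f ≤ 4 (via 1,1,1).
Coefficient equations give f(k) = k*(k + 3)*(k**2 + 11*k + 38)/120.
Then R = B(k−1)f/C = k*(k + 3)*(k + 6)*(k**2 + 11*k + 38)/(40*(3*k + 10)), so s_k = R(k)·t_k = k*(-k**2 - 11*k - 38)/(8*(k**3 + 11*k**2 + 38*k + 40)).
Check: Δs_k = 5*(-3*k - 10)/(k**5 + 20*k**4 + 155*k**3 + 580*k**2 + 1044*k + 720). ✓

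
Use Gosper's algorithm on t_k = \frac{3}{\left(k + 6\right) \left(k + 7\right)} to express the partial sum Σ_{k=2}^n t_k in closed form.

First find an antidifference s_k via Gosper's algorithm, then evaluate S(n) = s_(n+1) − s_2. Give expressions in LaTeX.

Step 1: r(k) = (k + 6)/(k + 8).
Take A(k)=k + 6, B(k)=k + 8, C(k)=1.
Key eq: (k + 6)·f(k+1) = (k + 7)·f(k) + (1).
deg f ≤ 1 (via 1,1,0).
A polynomial solution: f(k) = k/6.
Get s_k = R·t_k = k/(2*(k + 6)) with R(k) = B(k−1)f(k)/C(k) = k*(k + 7)/6.
Check: Δs_k = 3/(k**2 + 13*k + 42). ✓
Σ_(k=2)^n t_k = s_(n+1) − s_(2) = ((n + 1)/(2*(n + 7))) − (1/8), i.e. 3*(n - 1)/(8*(n + 7)).

S(n) = \frac{3 \left(n - 1\right)}{8 \left(n + 7\right)}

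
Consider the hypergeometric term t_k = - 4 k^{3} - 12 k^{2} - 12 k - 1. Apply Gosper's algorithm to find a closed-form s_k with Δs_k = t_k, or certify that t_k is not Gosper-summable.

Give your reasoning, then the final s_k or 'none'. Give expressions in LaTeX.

s_k = k \left(- k^{3} - 2 k^{2} - k + 3\right)

r(k) = (4*k**3 + 24*k**2 + 48*k + 29)/(4*k**3 + 12*k**2 + 12*k + 1) after simplifying.
A = 1, B = 1, C = k**3 + 3*k**2 + 3*k + 1/4.
Solve (1)·f(k+1) − (1)·f(k) = k**3 + 3*k**2 + 3*k + 1/4.
Degrees (0,0,3) ⇒ d ≤ 4.
A polynomial solution: f(k) = k*(k**3 + 2*k**2 + k - 3)/4.
Then R = B(k−1)f/C = k*(k**3 + 2*k**2 + k - 3)/(4*k**3 + 12*k**2 + 12*k + 1), so s_k = R(k)·t_k = k*(-k**3 - 2*k**2 - k + 3).
Δs = -4*k**3 - 12*k**2 - 12*k - 1, as required.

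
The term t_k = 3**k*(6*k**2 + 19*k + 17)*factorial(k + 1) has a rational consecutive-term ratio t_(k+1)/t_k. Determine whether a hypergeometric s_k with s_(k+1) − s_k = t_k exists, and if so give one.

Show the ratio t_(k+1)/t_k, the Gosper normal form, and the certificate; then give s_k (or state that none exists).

Ratio r(k) = 3*(6*k**3 + 43*k**2 + 104*k + 84)/(6*k**2 + 19*k + 17).
Gosper form: A/B · C(k+1)/C(k) with A=3*k + 6, B=1, C=k**2 + 19*k/6 + 17/6.
Need (3*k + 6)·f(k+1) − (1)·f(k) = k**2 + 19*k/6 + 17/6.
From deg A=1, deg B=0, deg C=2: d=1.
Coefficient equations give f(k) = (2*k + 1)/6.
So s_k = (B(k−1)f/C)·t_k = ((2*k + 1)/(6*k**2 + 19*k + 17))·t_k = 3**k*(2*k + 1)*factorial(k + 1).
Verify: 3**k*(6*k**2 + 19*k + 17)*factorial(k + 1) matches t_k.

s_k = 3**k*(2*k + 1)*factorial(k + 1)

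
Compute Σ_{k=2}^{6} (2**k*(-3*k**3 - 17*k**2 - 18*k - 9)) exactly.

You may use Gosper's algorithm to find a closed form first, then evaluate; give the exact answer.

Σ = -128540

r(k) = 2*(3*k**3 + 26*k**2 + 61*k + 47)/(3*k**3 + 17*k**2 + 18*k + 9) after simplifying.
Gosper form: A/B · C(k+1)/C(k) with A=2, B=1, C=k**3 + 17*k**2/3 + 6*k + 3.
f must satisfy (2)·f(k+1) − (1)·f(k) = k**3 + 17*k**2/3 + 6*k + 3.
deg f ≤ 3 (via 0,0,3).
A polynomial solution: f(k) = (3*k**3 - k**2 + 4*k - 3)/3.
Certificate R = B(k−1)f/C = (3*k**3 - k**2 + 4*k - 3)/(3*k**3 + 17*k**2 + 18*k + 9) gives s_k = 2**k*(-3*k**3 + k**2 - 4*k + 3).
Check: Δs_k = 2**k*(-3*k**3 - 17*k**2 - 18*k - 9). ✓
Σ_(k=2)^(6) t_k = s_(7) − s_(2) = -128640 − (-100) = -128540.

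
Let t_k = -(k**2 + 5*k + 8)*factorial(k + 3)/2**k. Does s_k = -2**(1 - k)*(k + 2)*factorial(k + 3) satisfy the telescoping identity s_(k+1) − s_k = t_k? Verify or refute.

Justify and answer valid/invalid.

valid (s_(k+1) − s_k reduces to t_k)

s_(k+1) = -(k + 3)*factorial(k + 4)/2**k
s_(k+1) − s_k = -(k**2 + 5*k + 8)*factorial(k + 3)/2**k
(s_(k+1) − s_k) − t_k = 0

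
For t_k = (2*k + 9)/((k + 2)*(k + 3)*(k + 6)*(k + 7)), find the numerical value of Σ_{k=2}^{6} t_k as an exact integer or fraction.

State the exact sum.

Σ = 85/3744

Compute t_(k+1)/t_k: get (k + 2)*(k + 6)*(2*k + 11)/((k + 4)*(k + 8)*(2*k + 9)).
Gosper form: A/B · C(k+1)/C(k) with A=k + 2, B=k + 8, C=k**3 + 27*k**2/2 + 121*k/2 + 90.
Need (k + 2)·f(k+1) − (k + 7)·f(k) = k**3 + 27*k**2/2 + 121*k/2 + 90.
d = 5 from the (1,1,3) case.
Solve for f: f(k) = k*(k + 3)*(k + 4)*(k + 5)*(k + 8)/24 (degree 5 ≤ 5).
So s_k = (B(k−1)f/C)·t_k = (k*(k + 3)*(k + 7)*(k + 8)/(12*(2*k + 9)))·t_k = k*(k + 8)/(12*(k**2 + 8*k + 12)).
Δs = (2*k + 9)/(k**4 + 18*k**3 + 113*k**2 + 288*k + 252), as required.
Sum = s_(7) − s_(2); s_(7) = 35/468, s_(2) = 5/96 ⇒ 85/3744.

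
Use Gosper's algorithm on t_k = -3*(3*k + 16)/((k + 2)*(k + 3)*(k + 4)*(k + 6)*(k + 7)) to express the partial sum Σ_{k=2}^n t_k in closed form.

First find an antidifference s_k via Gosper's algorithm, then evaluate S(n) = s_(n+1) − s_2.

The ratio is (k + 2)*(k + 6)*(3*k + 19)/((k + 5)*(k + 8)*(3*k + 16)).
So A=k + 2 and B=k + 8, with C=k**2 + 31*k/3 + 80/3.
f must satisfy (k + 2)·f(k+1) − (k + 7)·f(k) = k**2 + 31*k/3 + 80/3.
Degrees (1,1,2) ⇒ d ≤ 5.
Coefficient equations give f(k) = k*(k + 4)*(k + 5)*(k**2 + 11*k + 36)/108.
So s_k = (B(k−1)f/C)·t_k = (k*(k + 4)*(k + 7)*(k**2 + 11*k + 36)/(36*(3*k + 16)))·t_k = k*(-k**2 - 11*k - 36)/(12*(k**3 + 11*k**2 + 36*k + 36)).
Verify: 3*(-3*k - 16)/(k**5 + 22*k**4 + 185*k**3 + 740*k**2 + 1404*k + 1008) matches t_k.
Evaluate: s_(n+1) = (-n**3 - 14*n**2 - 61*n - 48)/(12*(n**3 + 14*n**2 + 61*n + 84)); subtract s_(2) = -31/480 ⇒ S(n) = 3*(-n**3 - 14*n**2 - 61*n + 76)/(160*(n**3 + 14*n**2 + 61*n + 84)).

S(n) = 3*(-n**3 - 14*n**2 - 61*n + 76)/(160*(n**3 + 14*n**2 + 61*n + 84))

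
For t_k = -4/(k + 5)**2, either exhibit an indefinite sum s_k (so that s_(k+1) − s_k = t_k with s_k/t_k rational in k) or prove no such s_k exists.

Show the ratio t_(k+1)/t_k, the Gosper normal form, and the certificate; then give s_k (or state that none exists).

no hypergeometric antidifference exists

Compute t_(k+1)/t_k: get (k + 5)**2/(k + 6)**2.
Normal form (A,B,C) = (k**2 + 10*k + 25, k**2 + 12*k + 36, 1).
Solve (k**2 + 10*k + 25)·f(k+1) − (k**2 + 10*k + 25)·f(k) = 1.
Degrees (2,2,0) ⇒ d ≤ 0.
f = c0 ⇒ A·f(k+1) − B(k−1)·f(k) − C = -1. The system {-1 = 0} is inconsistent; no antidifference.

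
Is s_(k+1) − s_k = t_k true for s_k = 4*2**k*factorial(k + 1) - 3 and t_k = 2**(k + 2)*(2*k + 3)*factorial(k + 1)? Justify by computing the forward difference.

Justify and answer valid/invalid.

valid (s_(k+1) − s_k reduces to t_k)

s_(k+1) = 4*2**(k + 1)*factorial(k + 2) - 3
s_(k+1) − s_k = 2**(k + 2)*(2*k + 3)*factorial(k + 1)
(s_(k+1) − s_k) − t_k = 0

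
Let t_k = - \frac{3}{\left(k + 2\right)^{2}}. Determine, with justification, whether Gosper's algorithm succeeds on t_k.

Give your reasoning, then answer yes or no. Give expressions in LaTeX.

No; the coefficient equations for f are inconsistent.

Step 1: r(k) = (k + 2)**2/(k + 3)**2.
Take A(k)=k**2 + 4*k + 4, B(k)=k**2 + 6*k + 9, C(k)=1.
f must satisfy (k**2 + 4*k + 4)·f(k+1) − (k**2 + 4*k + 4)·f(k) = 1.
Degrees (2,2,0) ⇒ d ≤ 0.
f = c0 ⇒ A·f(k+1) − B(k−1)·f(k) − C = -1. The system {-1 = 0} is inconsistent; no antidifference.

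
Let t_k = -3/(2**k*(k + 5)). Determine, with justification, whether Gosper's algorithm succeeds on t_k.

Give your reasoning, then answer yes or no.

No — negative degree bound, so no certificate f.

r(k) = (k + 5)/(2*(k + 6)) after simplifying.
So A=k/2 + 5/2 and B=k + 6, with C=1.
Solve (k/2 + 5/2)·f(k+1) − (k + 5)·f(k) = 1.
deg f ≤ -1 (via 1,1,0).
Bound -1 < 0, so the key equation has no polynomial solution.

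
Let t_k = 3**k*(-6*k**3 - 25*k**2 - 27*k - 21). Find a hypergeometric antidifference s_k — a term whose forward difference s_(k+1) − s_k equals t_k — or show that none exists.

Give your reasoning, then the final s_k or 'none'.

s_k = 3**k*(-3*k**3 + k**2 - 3*k - 3)

Compute t_(k+1)/t_k: get 3*(6*k**3 + 43*k**2 + 95*k + 79)/(6*k**3 + 25*k**2 + 27*k + 21).
Normal form (A,B,C) = (3, 1, k**3 + 25*k**2/6 + 9*k/2 + 7/2).
Need (3)·f(k+1) − (1)·f(k) = k**3 + 25*k**2/6 + 9*k/2 + 7/2.
deg f ≤ 3 (via 0,0,3).
Solving with deg f ≤ 3: f(k) = (3*k**3 - k**2 + 3*k + 3)/6.
So s_k = (B(k−1)f/C)·t_k = ((3*k**3 - k**2 + 3*k + 3)/(6*k**3 + 25*k**2 + 27*k + 21))·t_k = 3**k*(-3*k**3 + k**2 - 3*k - 3).
Check: Δs_k = 3**k*(-6*k**3 - 25*k**2 - 27*k - 21). ✓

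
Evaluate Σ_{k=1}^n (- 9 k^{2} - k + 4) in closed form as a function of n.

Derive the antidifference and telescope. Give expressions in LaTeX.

S(n) = n \left(- 3 n^{2} - 5 n + 2\right)

The ratio is (k + 9*(k + 1)**2 - 3)/(9*k**2 + k - 4).
Normal form (A,B,C) = (1, 1, k**2 + k/9 - 4/9).
Set up (1)·f(k+1) − (1)·f(k) − (k**2 + k/9 - 4/9) = 0.
deg f ≤ 3 (via 0,0,2).
A polynomial solution: f(k) = k*(3*k**2 - 4*k - 3)/9.
Get s_k = R·t_k = k*(-3*k**2 + 4*k + 3) with R(k) = B(k−1)f(k)/C(k) = k*(3*k**2 - 4*k - 3)/(9*k**2 + k - 4).
Δs = -9*k**2 - k + 4, as required.
Σ_(k=1)^n t_k = s_(n+1) − s_(1) = (-3*n**3 - 5*n**2 + 2*n + 4) − (4), i.e. n*(-3*n**2 - 5*n + 2).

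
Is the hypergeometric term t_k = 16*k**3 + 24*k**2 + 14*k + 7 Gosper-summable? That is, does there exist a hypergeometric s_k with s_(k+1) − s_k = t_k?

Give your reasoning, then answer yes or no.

r(k) = (16*k**3 + 72*k**2 + 110*k + 61)/(16*k**3 + 24*k**2 + 14*k + 7) after simplifying.
Gosper form: A/B · C(k+1)/C(k) with A=1, B=1, C=k**3 + 3*k**2/2 + 7*k/8 + 7/16.
Set up (1)·f(k+1) − (1)·f(k) − (k**3 + 3*k**2/2 + 7*k/8 + 7/16) = 0.
From deg A=0, deg B=0, deg C=3: d=4.
A polynomial solution: f(k) = k*(4*k**3 - k + 4)/16.
Then R = B(k−1)f/C = k*(4*k**3 - k + 4)/(16*k**3 + 24*k**2 + 14*k + 7), so s_k = R(k)·t_k = k*(4*k**3 - k + 4).
s_(k+1) − s_k = 16*k**3 + 24*k**2 + 14*k + 7 = t_k.

Yes. s_k = k*(4*k**3 - k + 4).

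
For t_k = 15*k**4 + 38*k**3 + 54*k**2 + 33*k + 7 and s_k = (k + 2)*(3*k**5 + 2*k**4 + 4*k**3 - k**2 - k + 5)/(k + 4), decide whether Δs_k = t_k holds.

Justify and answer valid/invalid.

s_(k+1) = (3*k**6 + 26*k**5 + 93*k**4 + 179*k**3 + 191*k**2 + 108*k + 36)/(k + 5)
s_(k+1) − s_k = (15*k**6 + 149*k**5 + 504*k**4 + 875*k**3 + 884*k**2 + 443*k + 94)/(k**2 + 9*k + 20)
(s_(k+1) − s_k) − t_k = 2*(-12*k**5 - 96*k**4 - 202*k**3 - 250*k**2 - 140*k - 23)/(k**2 + 9*k + 20)

Invalid: residual 2*(-12*k**5 - 96*k**4 - 202*k**3 - 250*k**2 - 140*k - 23)/(k**2 + 9*k + 20) ≠ 0.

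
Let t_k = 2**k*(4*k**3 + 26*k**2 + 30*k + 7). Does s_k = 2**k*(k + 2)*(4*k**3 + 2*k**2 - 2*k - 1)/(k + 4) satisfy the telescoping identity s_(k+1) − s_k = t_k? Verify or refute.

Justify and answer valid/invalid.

Invalid: residual 2**(k + 1)*(-4*k**4 - 38*k**3 - 132*k**2 - 129*k - 29)/(k**2 + 9*k + 20) ≠ 0.

s_(k+1) = 2**(k + 1)*(4*k**4 + 26*k**3 + 56*k**2 + 45*k + 9)/(k + 5)
s_(k+1) − s_k = 2**k*(4*k**5 + 54*k**4 + 268*k**3 + 533*k**2 + 405*k + 82)/(k**2 + 9*k + 20)
(s_(k+1) − s_k) − t_k = 2**(k + 1)*(-4*k**4 - 38*k**3 - 132*k**2 - 129*k - 29)/(k**2 + 9*k + 20)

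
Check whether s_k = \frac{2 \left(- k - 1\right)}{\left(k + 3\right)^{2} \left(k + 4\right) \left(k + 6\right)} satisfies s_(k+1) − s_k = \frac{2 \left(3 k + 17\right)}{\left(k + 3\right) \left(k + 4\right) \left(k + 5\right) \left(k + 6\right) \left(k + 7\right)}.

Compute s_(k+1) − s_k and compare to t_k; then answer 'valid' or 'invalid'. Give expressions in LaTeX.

Invalid: residual \frac{8 \left(- 2 k^{2} - 19 k - 43\right)}{k^{7} + 32 k^{6} + 432 k^{5} + 3190 k^{4} + 13919 k^{3} + 35898 k^{2} + 50688 k + 30240} ≠ 0.

s_(k+1) = 2*(-k - 2)/((k + 4)**2*(k + 5)*(k + 7))
s_(k+1) − s_k = 2*(3*k**3 + 30*k**2 + 79*k + 32)/(k**7 + 32*k**6 + 432*k**5 + 3190*k**4 + 13919*k**3 + 35898*k**2 + 50688*k + 30240)
(s_(k+1) − s_k) − t_k = 8*(-2*k**2 - 19*k - 43)/(k**7 + 32*k**6 + 432*k**5 + 3190*k**4 + 13919*k**3 + 35898*k**2 + 50688*k + 30240)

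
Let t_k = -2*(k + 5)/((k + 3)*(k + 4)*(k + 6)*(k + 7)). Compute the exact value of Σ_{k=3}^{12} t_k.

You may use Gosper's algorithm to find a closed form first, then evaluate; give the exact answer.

Σ = -125/8208

Ratio r(k) = (k + 3)*(k + 6)**2/((k + 5)**2*(k + 8)).
So A=k + 3 and B=k + 8, with C=k**2 + 10*k + 25.
f must satisfy (k + 3)·f(k+1) − (k + 7)·f(k) = k**2 + 10*k + 25.
Bound: deg f ≤ 4.
Match coefficients ⇒ f(k) = k*(k + 4)*(k + 5)*(k + 9)/36.
R(k) = B(k−1)·f(k)/C(k) = k*(k + 4)*(k + 7)*(k + 9)/(36*(k + 5)); s_k = R·t_k = k*(-k - 9)/(18*(k**2 + 9*k + 18)).
s_(k+1) − s_k = 2*(-k - 5)/(k**4 + 20*k**3 + 145*k**2 + 450*k + 504) = t_k.
Telescoping: Σ = s_(13) − s_(3) = -143/2736 − (-1/27) = -125/8208.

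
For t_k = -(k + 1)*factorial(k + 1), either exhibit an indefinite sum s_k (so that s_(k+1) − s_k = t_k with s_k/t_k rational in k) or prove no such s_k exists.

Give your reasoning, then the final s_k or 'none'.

t_(k+1)/t_k = (k + 2)**2/(k + 1).
So A=k + 2 and B=1, with C=k + 1.
Set up (k + 2)·f(k+1) − (1)·f(k) − (k + 1) = 0.
Bound: deg f ≤ 0.
Solve for f: f(k) = 1 (degree 0 ≤ 0).
So s_k = (B(k−1)f/C)·t_k = (1/(k + 1))·t_k = -factorial(k + 1).
Verify: -(k + 1)*factorial(k + 1) matches t_k.

s_k = -factorial(k + 1)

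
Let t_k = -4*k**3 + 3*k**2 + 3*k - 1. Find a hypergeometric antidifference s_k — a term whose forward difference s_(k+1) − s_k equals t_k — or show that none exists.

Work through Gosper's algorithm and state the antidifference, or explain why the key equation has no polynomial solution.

Step 1: r(k) = (4*k**3 + 9*k**2 + 3*k - 1)/(4*k**3 - 3*k**2 - 3*k + 1).
A = 1, B = 1, C = k**3 - 3*k**2/4 - 3*k/4 + 1/4.
f must satisfy (1)·f(k+1) − (1)·f(k) = k**3 - 3*k**2/4 - 3*k/4 + 1/4.
From deg A=0, deg B=0, deg C=3: d=4.
Match coefficients ⇒ f(k) = k*(k - 2)*(k**2 - k - 1)/4.
So s_k = (B(k−1)f/C)·t_k = (k*(k - 2)*(k**2 - k - 1)/(4*k**3 - 3*k**2 - 3*k + 1))·t_k = k*(-k**3 + 3*k**2 - k - 2).
Δs = -4*k**3 + 3*k**2 + 3*k - 1, as required.

s_k = k*(-k**3 + 3*k**2 - k - 2)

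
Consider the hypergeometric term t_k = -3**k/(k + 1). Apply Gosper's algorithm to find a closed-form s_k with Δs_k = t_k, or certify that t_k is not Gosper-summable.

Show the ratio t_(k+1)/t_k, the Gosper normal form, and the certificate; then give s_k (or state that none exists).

r(k) = 3*(k + 1)/(k + 2) after simplifying.
Normal form (A,B,C) = (3*k + 3, k + 2, 1).
Key eq: (3*k + 3)·f(k+1) = (k + 1)·f(k) + (1).
Bound: deg f ≤ -1.
d = -1 < 0 ⇒ no nonzero polynomial f; not summable.

not Gosper-summable; s_k does not exist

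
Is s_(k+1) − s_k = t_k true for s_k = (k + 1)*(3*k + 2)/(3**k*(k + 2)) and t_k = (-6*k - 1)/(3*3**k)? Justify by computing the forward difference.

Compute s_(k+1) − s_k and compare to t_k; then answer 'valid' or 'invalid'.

s_(k+1) = (k + 2)*(3*k + 5)/(3*3**k*(k + 3))
s_(k+1) − s_k = (-6*k**3 - 25*k**2 - 19*k + 2)/(3*3**k*(k**2 + 5*k + 6))
(s_(k+1) − s_k) − t_k = 2*(3*k**2 + 11*k + 4)/(3*3**k*(k**2 + 5*k + 6))

Invalid: residual 2*(3*k**2 + 11*k + 4)/(3*3**k*(k**2 + 5*k + 6)) ≠ 0.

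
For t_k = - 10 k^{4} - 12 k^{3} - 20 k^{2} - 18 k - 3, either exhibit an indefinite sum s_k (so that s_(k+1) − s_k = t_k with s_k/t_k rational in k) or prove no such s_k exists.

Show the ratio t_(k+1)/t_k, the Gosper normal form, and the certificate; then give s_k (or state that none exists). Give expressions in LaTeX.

s_k = k \left(- 2 k^{4} + 2 k^{3} - 4 k^{2} - 2 k + 3\right)

The ratio is (10*k**4 + 52*k**3 + 116*k**2 + 134*k + 63)/(10*k**4 + 12*k**3 + 20*k**2 + 18*k + 3).
Gosper form: A/B · C(k+1)/C(k) with A=1, B=1, C=k**4 + 6*k**3/5 + 2*k**2 + 9*k/5 + 3/10.
f must satisfy (1)·f(k+1) − (1)·f(k) = k**4 + 6*k**3/5 + 2*k**2 + 9*k/5 + 3/10.
From deg A=0, deg B=0, deg C=4: d=5.
Match coefficients ⇒ f(k) = k*(2*k**4 - 2*k**3 + 4*k**2 + 2*k - 3)/10.
Then R = B(k−1)f/C = k*(2*k**4 - 2*k**3 + 4*k**2 + 2*k - 3)/(10*k**4 + 12*k**3 + 20*k**2 + 18*k + 3), so s_k = R(k)·t_k = k*(-2*k**4 + 2*k**3 - 4*k**2 - 2*k + 3).
s_(k+1) − s_k = -10*k**4 - 12*k**3 - 20*k**2 - 18*k - 3 = t_k.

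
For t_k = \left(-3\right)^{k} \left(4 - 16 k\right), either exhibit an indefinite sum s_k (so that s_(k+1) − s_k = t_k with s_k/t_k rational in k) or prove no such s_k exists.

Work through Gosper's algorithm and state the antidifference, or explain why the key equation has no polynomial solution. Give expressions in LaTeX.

s_k = 4 \left(-3\right)^{k} \left(k - 1\right)

Step 1: r(k) = 3*(-4*k - 3)/(4*k - 1).
Take A(k)=-3, B(k)=1, C(k)=k - 1/4.
Need (-3)·f(k+1) − (1)·f(k) = k - 1/4.
Bound: deg f ≤ 1.
Match coefficients ⇒ f(k) = -(k - 1)/4.
Certificate R = B(k−1)f/C = -(k - 1)/(4*k - 1) gives s_k = 4*(-3)**k*(k - 1).
s_(k+1) − s_k = (-3)**k*(4 - 16*k) = t_k.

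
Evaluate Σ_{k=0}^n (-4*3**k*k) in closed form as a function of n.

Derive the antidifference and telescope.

Compute t_(k+1)/t_k: get 3 + 3/k.
Take A(k)=3, B(k)=1, C(k)=k.
Need (3)·f(k+1) − (1)·f(k) = k.
From deg A=0, deg B=0, deg C=1: d=1.
Solving with deg f ≤ 1: f(k) = (2*k - 3)/4.
Then R = B(k−1)f/C = (2*k - 3)/(4*k), so s_k = R(k)·t_k = 3**k*(3 - 2*k).
Verify: -4*3**k*k matches t_k.
Telescope: S(n) = s_(n+1) − s_(0) = 3**(n + 1)*(1 - 2*n) − (3) = -6*3**n*n + 3*3**n - 3.

S(n) = -6*3**n*n + 3*3**n - 3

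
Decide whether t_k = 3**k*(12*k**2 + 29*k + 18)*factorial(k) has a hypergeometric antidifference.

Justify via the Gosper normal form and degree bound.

The ratio is 3*(12*k**3 + 65*k**2 + 112*k + 59)/(12*k**2 + 29*k + 18).
Gosper form: A/B · C(k+1)/C(k) with A=3*k + 3, B=1, C=k**2 + 29*k/12 + 3/2.
Solve (3*k + 3)·f(k+1) − (1)·f(k) = k**2 + 29*k/12 + 3/2.
d = 1 from the (1,0,2) case.
A polynomial solution: f(k) = (4*k + 3)/12.
Certificate R = B(k−1)f/C = (4*k + 3)/(12*k**2 + 29*k + 18) gives s_k = 3**k*(4*k + 3)*factorial(k).
Verify: 3**k*(12*k**2 + 29*k + 18)*factorial(k) matches t_k.

Yes. s_k = 3**k*(4*k + 3)*factorial(k).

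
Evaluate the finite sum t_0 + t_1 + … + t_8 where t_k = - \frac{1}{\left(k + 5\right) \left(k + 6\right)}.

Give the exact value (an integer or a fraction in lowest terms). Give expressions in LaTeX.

Σ = -9/70

Compute t_(k+1)/t_k: get (k + 5)/(k + 7).
So A=k + 5 and B=k + 7, with C=1.
Solve (k + 5)·f(k+1) − (k + 6)·f(k) = 1.
Degrees (1,1,0) ⇒ d ≤ 1.
Solving with deg f ≤ 1: f(k) = k/5.
Then R = B(k−1)f/C = k*(k + 6)/5, so s_k = R(k)·t_k = -k/(5*k + 25).
Verify: -1/(k**2 + 11*k + 30) matches t_k.
Telescoping: Σ = s_(9) − s_(0) = -9/70 − (0) = -9/70.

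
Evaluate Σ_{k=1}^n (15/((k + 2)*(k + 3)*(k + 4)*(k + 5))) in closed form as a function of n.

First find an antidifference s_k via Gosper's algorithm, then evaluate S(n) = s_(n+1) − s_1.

S(n) = n*(n**2 + 12*n + 47)/(12*(n**3 + 12*n**2 + 47*n + 60))

t_(k+1)/t_k = (k + 2)/(k + 6).
Factor: A=k + 2; B=k + 6; C=1.
Set up (k + 2)·f(k+1) − (k + 5)·f(k) − (1) = 0.
Degrees (1,1,0) ⇒ d ≤ 3.
Match coefficients ⇒ f(k) = k*(k**2 + 9*k + 26)/72.
So s_k = (B(k−1)f/C)·t_k = (k*(k + 5)*(k**2 + 9*k + 26)/72)·t_k = 5*k*(k**2 + 9*k + 26)/(24*(k + 2)*(k + 3)*(k + 4)).
Check: Δs_k = 15/(k**4 + 14*k**3 + 71*k**2 + 154*k + 120). ✓
Evaluate: s_(n+1) = 5*(n**3 + 12*n**2 + 47*n + 36)/(24*(n**3 + 12*n**2 + 47*n + 60)); subtract s_(1) = 1/8 ⇒ S(n) = n*(n**2 + 12*n + 47)/(12*(n**3 + 12*n**2 + 47*n + 60)).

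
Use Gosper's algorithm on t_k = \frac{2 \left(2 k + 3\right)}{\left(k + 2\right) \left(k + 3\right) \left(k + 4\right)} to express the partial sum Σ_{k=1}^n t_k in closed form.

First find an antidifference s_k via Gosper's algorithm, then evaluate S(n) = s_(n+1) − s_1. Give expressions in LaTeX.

Compute t_(k+1)/t_k: get (k + 2)*(2*k + 5)/((k + 5)*(2*k + 3)).
Take A(k)=k + 2, B(k)=k + 5, C(k)=k + 3/2.
f must satisfy (k + 2)·f(k+1) − (k + 4)·f(k) = k + 3/2.
Degrees (1,1,1) ⇒ d ≤ 2.
Solving with deg f ≤ 2: f(k) = k*(7*k + 11)/24.
So s_k = (B(k−1)f/C)·t_k = (k*(k + 4)*(7*k + 11)/(12*(2*k + 3)))·t_k = k*(7*k + 11)/(6*(k + 2)*(k + 3)).
Verify: 2*(2*k + 3)/(k**3 + 9*k**2 + 26*k + 24) matches t_k.
Evaluate: s_(n+1) = (7*n**2 + 25*n + 18)/(6*(n**2 + 7*n + 12)); subtract s_(1) = 1/4 ⇒ S(n) = n*(11*n + 29)/(12*(n**2 + 7*n + 12)).

S(n) = \frac{n \left(11 n + 29\right)}{12 \left(n^{2} + 7 n + 12\right)}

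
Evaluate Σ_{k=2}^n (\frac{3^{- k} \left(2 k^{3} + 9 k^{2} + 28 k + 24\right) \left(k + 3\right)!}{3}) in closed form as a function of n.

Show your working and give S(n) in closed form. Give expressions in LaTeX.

S(n) = \frac{3^{- n} \left(- 720 \cdot 3^{n} + 2 n^{6} n! + 27 n^{5} n! + 149 n^{4} n! + 435 n^{3} n! + 713 n^{2} n! + 618 n n! + 216 n!\right)}{3}

The ratio is (2*k**4 + 23*k**3 + 112*k**2 + 271*k + 252)/(3*(2*k**3 + 9*k**2 + 28*k + 24)).
Gosper form: A/B · C(k+1)/C(k) with A=k/3 + 4/3, B=1, C=k**3 + 9*k**2/2 + 14*k + 12.
f must satisfy (k/3 + 4/3)·f(k+1) − (1)·f(k) = k**3 + 9*k**2/2 + 14*k + 12.
d = 2 from the (1,0,3) case.
Coefficient equations give f(k) = 3*(2*k**2 + 3*k + 4)/2.
Then R = B(k−1)f/C = 3*(2*k**2 + 3*k + 4)/(2*k**3 + 9*k**2 + 28*k + 24), so s_k = R(k)·t_k = (2*k**2 + 3*k + 4)*factorial(k + 3)/3**k.
s_(k+1) − s_k = (2*k**3 + 9*k**2 + 28*k + 24)*factorial(k + 3)/(3*3**k) = t_k.
s_(n+1) = 3**(-n - 1)*(2*n**2 + 7*n + 9)*factorial(n + 4) and s_(2) = 240, so S(n) = (-720*3**n + 2*n**6*factorial(n) + 27*n**5*factorial(n) + 149*n**4*factorial(n) + 435*n**3*factorial(n) + 713*n**2*factorial(n) + 618*n*factorial(n) + 216*factorial(n))/(3*3**n).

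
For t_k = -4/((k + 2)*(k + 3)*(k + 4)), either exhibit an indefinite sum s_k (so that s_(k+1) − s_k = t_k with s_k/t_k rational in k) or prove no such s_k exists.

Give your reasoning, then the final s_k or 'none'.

s_k = k*(-k - 5)/(3*(k + 2)*(k + 3))

Compute t_(k+1)/t_k: get (k + 2)/(k + 5).
Gosper form: A/B · C(k+1)/C(k) with A=k + 2, B=k + 5, C=1.
Key eq: (k + 2)·f(k+1) = (k + 4)·f(k) + (1).
Bound: deg f ≤ 2.
A polynomial solution: f(k) = k*(k + 5)/12.
So s_k = (B(k−1)f/C)·t_k = (k*(k + 4)*(k + 5)/12)·t_k = k*(-k - 5)/(3*(k + 2)*(k + 3)).
s_(k+1) − s_k = -4/(k**3 + 9*k**2 + 26*k + 24) = t_k.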